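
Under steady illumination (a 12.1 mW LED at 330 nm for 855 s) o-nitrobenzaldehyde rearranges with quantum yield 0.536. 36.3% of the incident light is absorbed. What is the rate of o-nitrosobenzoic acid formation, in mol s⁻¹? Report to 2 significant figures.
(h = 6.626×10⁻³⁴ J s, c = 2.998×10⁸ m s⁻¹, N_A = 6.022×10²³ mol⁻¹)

6.5×10⁻⁹ mol s⁻¹

Photon energy at 330 nm: hc/λ = (6.626×10⁻³⁴)(2.998×10⁸)/(330×10⁻⁹) = 6.020×10⁻¹⁹ J.
Energy delivered: (12.1 mW)(855 s) = 10.35 J.
Photons incident: 10.35 / 6.020×10⁻¹⁹ = 1.719×10¹⁹, i.e. 1.719×10¹⁹/6.022×10²³ = 2.855×10⁻⁵ mol.
Photons absorbed: 0.363 × 2.855×10⁻⁵ = 1.036×10⁻⁵ mol.
Product formed: 0.536 × 1.036×10⁻⁵ = 5.553×10⁻⁶ mol.
Rate: 5.553×10⁻⁶ / 855 s = 6.5×10⁻⁹ mol s⁻¹.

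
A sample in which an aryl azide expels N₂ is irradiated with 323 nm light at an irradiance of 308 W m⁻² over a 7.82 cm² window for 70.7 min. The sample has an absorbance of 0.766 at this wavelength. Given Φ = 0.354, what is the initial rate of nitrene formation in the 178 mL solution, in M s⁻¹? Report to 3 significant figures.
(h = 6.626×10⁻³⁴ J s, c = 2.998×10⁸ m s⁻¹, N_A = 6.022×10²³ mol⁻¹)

Photon energy at 323 nm: hc/λ = (6.626×10⁻³⁴)(2.998×10⁸)/(323×10⁻⁹) = 6.150×10⁻¹⁹ J.
Energy delivered: (308 W m⁻²)(7.82×10⁻⁴ m²)(4242 s) = 1022 J.
Photons incident: 1022 / 6.150×10⁻¹⁹ = 1.662×10²¹, i.e. 1.662×10²¹/6.022×10²³ = 0.002760 mol.
Fraction absorbed: 1 − 10^(−0.766) = 0.8286.
Photons absorbed: 0.8286 × 0.002760 = 0.002287 mol.
Product formed: 0.354 × 0.002287 = 8.096×10⁻⁴ mol.
Rate: 8.096×10⁻⁴ mol / (4242 s × 0.178 L) = 1.07×10⁻⁶ M s⁻¹.

1.07×10⁻⁶ M s⁻¹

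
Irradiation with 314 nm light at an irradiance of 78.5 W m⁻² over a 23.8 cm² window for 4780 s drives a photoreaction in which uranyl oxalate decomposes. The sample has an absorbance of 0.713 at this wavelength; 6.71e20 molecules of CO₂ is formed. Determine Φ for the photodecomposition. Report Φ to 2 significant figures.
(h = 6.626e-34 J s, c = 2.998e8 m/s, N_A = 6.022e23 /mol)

Φ = 0.59

Product: 6.71e20 / 6.022e23 = 0.001114 mol.
Photon energy at 314 nm: hc/λ = (6.626e-34)(2.998e8)/(314e-9) = 6.326e-19 J.
Energy delivered: (78.5 W m⁻²)(23.8e-4 m²)(4780 s) = 893.0 J.
Photons incident: 893.0 / 6.326e-19 = 1.412e21, i.e. 1.412e21/6.022e23 = 0.002345 mol.
Fraction absorbed: 1 − 10^(−0.713) = 0.8064.
Photons absorbed: 0.8064 × 0.002345 = 0.001891 mol.
Φ = 0.001114 mol / 0.001891 mol photons = 0.59.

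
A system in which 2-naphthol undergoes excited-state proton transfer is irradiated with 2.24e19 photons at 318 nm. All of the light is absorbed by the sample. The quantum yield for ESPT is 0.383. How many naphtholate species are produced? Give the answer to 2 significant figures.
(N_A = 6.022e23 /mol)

8.6e18 species

Moles of photons: 2.24e19 / 6.022e23 = 3.720e-5 mol.
Product: Φ × n_abs = 0.383 × 3.720e-5 = 1.425e-5 mol.
As a count: 1.425e-5 × 6.022e23 = 8.6e18.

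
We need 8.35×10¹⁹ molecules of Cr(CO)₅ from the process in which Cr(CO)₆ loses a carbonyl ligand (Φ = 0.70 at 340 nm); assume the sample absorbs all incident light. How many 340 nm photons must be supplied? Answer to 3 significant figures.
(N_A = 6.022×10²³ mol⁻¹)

1.19×10²⁰ photons

Product: 8.35×10¹⁹ / 6.022×10²³ = 1.387×10⁻⁴ mol.
Photons that must be absorbed: 1.387×10⁻⁴ / 0.70 = 1.981×10⁻⁴ mol.
Photon count: 1.981×10⁻⁴ × 6.022×10²³ = 1.19×10²⁰.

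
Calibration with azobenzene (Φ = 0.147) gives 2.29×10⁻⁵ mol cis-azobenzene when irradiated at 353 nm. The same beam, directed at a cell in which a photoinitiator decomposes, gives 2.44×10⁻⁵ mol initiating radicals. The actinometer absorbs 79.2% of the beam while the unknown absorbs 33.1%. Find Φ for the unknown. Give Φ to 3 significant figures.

Photons absorbed by the actinometer: 2.29×10⁻⁵ / 0.147 = 1.558×10⁻⁴ mol.
Incident flux: 1.558×10⁻⁴ / 0.792 = 1.967×10⁻⁴ einstein.
Absorbed by unknown: 0.331 × 1.967×10⁻⁴ = 6.511×10⁻⁵ mol.
Φ(unknown) = 2.44×10⁻⁵ / 6.511×10⁻⁵ = 0.375.

Φ = 0.375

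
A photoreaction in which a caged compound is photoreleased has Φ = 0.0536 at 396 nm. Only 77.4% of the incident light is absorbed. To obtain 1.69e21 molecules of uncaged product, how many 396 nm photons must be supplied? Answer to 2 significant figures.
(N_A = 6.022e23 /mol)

Product: 1.69e21 / 6.022e23 = 0.002806 mol.
Photons that must be absorbed: 0.002806 / 0.0536 = 0.05235 mol.
Incident photons needed: 0.05235 / 0.774 = 0.06764 mol.
Photon count: 0.06764 × 6.022e23 = 4.1e22.

4.1e22 photons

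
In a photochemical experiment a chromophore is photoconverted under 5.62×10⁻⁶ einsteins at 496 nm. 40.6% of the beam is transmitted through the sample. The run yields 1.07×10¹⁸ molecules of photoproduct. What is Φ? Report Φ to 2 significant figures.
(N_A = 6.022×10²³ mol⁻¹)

Product: 1.07×10¹⁸ / 6.022×10²³ = 1.777×10⁻⁶ mol.
Fraction absorbed: 1 − 40.6/100 = 0.5940.
Photons absorbed: 0.5940 × 5.62×10⁻⁶ = 3.338×10⁻⁶ mol.
Φ = 1.777×10⁻⁶ mol / 3.338×10⁻⁶ mol photons = 0.53.

Φ = 0.53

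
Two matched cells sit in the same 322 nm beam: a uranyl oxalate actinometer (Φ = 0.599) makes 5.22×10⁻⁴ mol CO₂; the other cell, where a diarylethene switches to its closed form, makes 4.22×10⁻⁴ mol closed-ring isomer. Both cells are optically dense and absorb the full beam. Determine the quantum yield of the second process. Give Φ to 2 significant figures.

Photons absorbed by the actinometer: 5.22×10⁻⁴ / 0.599 = 8.715×10⁻⁴ mol.
Φ(unknown) = 4.22×10⁻⁴ / 8.715×10⁻⁴ = 0.48.

Φ = 0.48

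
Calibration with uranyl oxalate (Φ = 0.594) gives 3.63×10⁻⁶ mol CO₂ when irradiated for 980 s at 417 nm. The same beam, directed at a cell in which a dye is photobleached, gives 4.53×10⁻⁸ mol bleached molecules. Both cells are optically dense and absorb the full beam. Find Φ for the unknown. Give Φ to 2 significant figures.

Photons absorbed by the actinometer: 3.63×10⁻⁶ / 0.594 = 6.111×10⁻⁶ mol.
Φ(unknown) = 4.53×10⁻⁸ / 6.111×10⁻⁶ = 0.0074.

Φ = 0.0074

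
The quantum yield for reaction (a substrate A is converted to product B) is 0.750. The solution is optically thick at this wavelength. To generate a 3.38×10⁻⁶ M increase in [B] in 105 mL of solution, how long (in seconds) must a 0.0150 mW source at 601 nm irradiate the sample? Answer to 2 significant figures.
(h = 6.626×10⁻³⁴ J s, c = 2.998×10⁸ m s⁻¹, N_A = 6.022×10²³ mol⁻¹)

t ≈ 6300 s

Product: (3.38×10⁻⁶ M)(0.105 L) = 3.549×10⁻⁷ mol.
Photons that must be absorbed: 3.549×10⁻⁷ / 0.750 = 4.732×10⁻⁷ mol.
Photon energy: hc/λ = 3.305×10⁻¹⁹ J; per mole, 1.990×10⁵ J mol⁻¹.
Energy required: 4.732×10⁻⁷ × 1.990×10⁵ = 0.09417 J.
Time: 0.09417 J / 1.5e-05 W = 6300 s.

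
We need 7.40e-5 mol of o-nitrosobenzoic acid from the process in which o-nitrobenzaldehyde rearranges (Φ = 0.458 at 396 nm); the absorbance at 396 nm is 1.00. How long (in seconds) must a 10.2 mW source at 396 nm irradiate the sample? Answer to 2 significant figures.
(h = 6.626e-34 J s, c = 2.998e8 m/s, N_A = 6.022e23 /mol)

Photons that must be absorbed: 7.40e-5 / 0.458 = 1.616e-4 mol.
Fraction absorbed: 1 − 10^(−1.00) = 0.9000.
Incident photons needed: 1.616e-4 / 0.9000 = 1.796e-4 mol.
Photon energy: hc/λ = 5.016e-19 J; per mole, 3.021e5 J mol⁻¹.
Energy required: 1.796e-4 × 3.021e5 = 54.26 J.
Time: 54.26 J / 0.0102 W = 5300 s.

t ≈ 5300 s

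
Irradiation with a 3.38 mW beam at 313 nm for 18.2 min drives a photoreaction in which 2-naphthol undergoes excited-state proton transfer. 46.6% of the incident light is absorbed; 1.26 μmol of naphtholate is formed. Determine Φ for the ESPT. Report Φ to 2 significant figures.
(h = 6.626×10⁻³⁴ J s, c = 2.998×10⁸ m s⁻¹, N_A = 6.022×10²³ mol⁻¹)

Φ = 0.28

Product: 1.26 μmol = 1.26×10⁻⁶ mol.
Photon energy at 313 nm: hc/λ = (6.626×10⁻³⁴)(2.998×10⁸)/(313×10⁻⁹) = 6.347×10⁻¹⁹ J.
Energy delivered: (3.38 mW)(1092 s) = 3.691 J.
Photons incident: 3.691 / 6.347×10⁻¹⁹ = 5.815×10¹⁸, i.e. 5.815×10¹⁸/6.022×10²³ = 9.656×10⁻⁶ mol.
Photons absorbed: 0.466 × 9.656×10⁻⁶ = 4.500×10⁻⁶ mol.
Φ = 1.26×10⁻⁶ mol / 4.500×10⁻⁶ mol photons = 0.28.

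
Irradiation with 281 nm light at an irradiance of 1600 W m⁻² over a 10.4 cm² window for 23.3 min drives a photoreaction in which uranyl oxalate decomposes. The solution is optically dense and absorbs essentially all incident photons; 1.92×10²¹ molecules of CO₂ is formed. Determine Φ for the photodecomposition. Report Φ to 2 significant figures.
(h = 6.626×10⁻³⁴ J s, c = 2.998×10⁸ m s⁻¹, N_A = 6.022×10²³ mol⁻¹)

Φ = 0.58

Product: 1.92×10²¹ / 6.022×10²³ = 0.003188 mol.
Photon energy at 281 nm: hc/λ = (6.626×10⁻³⁴)(2.998×10⁸)/(281×10⁻⁹) = 7.069×10⁻¹⁹ J.
Energy delivered: (1600 W m⁻²)(10.4×10⁻⁴ m²)(1398 s) = 2326 J.
Photons incident: 2326 / 7.069×10⁻¹⁹ = 3.290×10²¹, i.e. 3.290×10²¹/6.022×10²³ = 0.005463 mol.
Φ = 0.003188 mol / 0.005463 mol photons = 0.58.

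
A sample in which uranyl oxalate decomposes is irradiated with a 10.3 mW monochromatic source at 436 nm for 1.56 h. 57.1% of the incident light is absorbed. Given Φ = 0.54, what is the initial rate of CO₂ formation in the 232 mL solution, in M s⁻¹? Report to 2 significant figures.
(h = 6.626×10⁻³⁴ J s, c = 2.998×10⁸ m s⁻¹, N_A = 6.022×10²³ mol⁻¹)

Photon energy at 436 nm: hc/λ = (6.626×10⁻³⁴)(2.998×10⁸)/(436×10⁻⁹) = 4.556×10⁻¹⁹ J.
Energy delivered: (10.3 mW)(5616 s) = 57.84 J.
Photons incident: 57.84 / 4.556×10⁻¹⁹ = 1.270×10²⁰, i.e. 1.270×10²⁰/6.022×10²³ = 2.109×10⁻⁴ mol.
Photons absorbed: 0.571 × 2.109×10⁻⁴ = 1.204×10⁻⁴ mol.
Product formed: 0.54 × 1.204×10⁻⁴ = 6.502×10⁻⁵ mol.
Rate: 6.502×10⁻⁵ mol / (5616 s × 0.232 L) = 5.0×10⁻⁸ M s⁻¹.

5.0×10⁻⁸ M s⁻¹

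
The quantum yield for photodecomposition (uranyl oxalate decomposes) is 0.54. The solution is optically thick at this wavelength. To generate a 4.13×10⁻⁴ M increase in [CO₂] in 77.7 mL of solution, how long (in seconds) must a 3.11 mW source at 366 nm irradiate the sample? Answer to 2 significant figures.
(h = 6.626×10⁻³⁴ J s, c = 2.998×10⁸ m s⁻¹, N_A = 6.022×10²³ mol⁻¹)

Product: (4.13×10⁻⁴ M)(0.0777 L) = 3.209×10⁻⁵ mol.
Photons that must be absorbed: 3.209×10⁻⁵ / 0.54 = 5.943×10⁻⁵ mol.
Photon energy: hc/λ = 5.428×10⁻¹⁹ J; per mole, 3.269×10⁵ J mol⁻¹.
Energy required: 5.943×10⁻⁵ × 3.269×10⁵ = 19.43 J.
Time: 19.43 J / 0.00311 W = 6200 s.

t ≈ 6200 s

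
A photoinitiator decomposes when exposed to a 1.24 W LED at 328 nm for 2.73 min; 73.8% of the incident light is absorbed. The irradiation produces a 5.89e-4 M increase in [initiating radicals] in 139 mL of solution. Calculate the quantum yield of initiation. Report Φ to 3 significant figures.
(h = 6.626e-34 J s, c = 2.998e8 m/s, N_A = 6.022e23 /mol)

Φ = 0.199

Product: (5.89e-4 M)(0.139 L) = 8.187e-5 mol.
Photon energy at 328 nm: hc/λ = (6.626e-34)(2.998e8)/(328e-9) = 6.056e-19 J.
Energy delivered: (1.24 W)(163.8 s) = 203.1 J.
Photons incident: 203.1 / 6.056e-19 = 3.354e20, i.e. 3.354e20/6.022e23 = 5.570e-4 mol.
Photons absorbed: 0.738 × 5.570e-4 = 4.111e-4 mol.
Φ = 8.187e-5 mol / 4.111e-4 mol photons = 0.199.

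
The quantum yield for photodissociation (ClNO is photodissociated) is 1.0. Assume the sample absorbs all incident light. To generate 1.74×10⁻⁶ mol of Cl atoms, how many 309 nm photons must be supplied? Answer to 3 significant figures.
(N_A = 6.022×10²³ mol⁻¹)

Photons that must be absorbed: 1.74×10⁻⁶ / 1.0 = 1.740×10⁻⁶ mol.
Photon count: 1.740×10⁻⁶ × 6.022×10²³ = 1.05×10¹⁸.

1.05×10¹⁸ photons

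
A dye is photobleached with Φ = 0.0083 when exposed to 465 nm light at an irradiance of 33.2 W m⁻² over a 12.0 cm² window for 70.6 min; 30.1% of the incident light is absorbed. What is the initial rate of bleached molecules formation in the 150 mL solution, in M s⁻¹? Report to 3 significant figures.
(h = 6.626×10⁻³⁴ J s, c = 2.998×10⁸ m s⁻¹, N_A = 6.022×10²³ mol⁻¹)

Photon energy at 465 nm: hc/λ = (6.626×10⁻³⁴)(2.998×10⁸)/(465×10⁻⁹) = 4.272×10⁻¹⁹ J.
Energy delivered: (33.2 W m⁻²)(12.0×10⁻⁴ m²)(4236 s) = 168.8 J.
Photons incident: 168.8 / 4.272×10⁻¹⁹ = 3.951×10²⁰, i.e. 3.951×10²⁰/6.022×10²³ = 6.561×10⁻⁴ mol.
Photons absorbed: 0.301 × 6.561×10⁻⁴ = 1.975×10⁻⁴ mol.
Product formed: 0.0083 × 1.975×10⁻⁴ = 1.639×10⁻⁶ mol.
Rate: 1.639×10⁻⁶ mol / (4236 s × 0.15 L) = 2.58×10⁻⁹ M s⁻¹.

2.58×10⁻⁹ M s⁻¹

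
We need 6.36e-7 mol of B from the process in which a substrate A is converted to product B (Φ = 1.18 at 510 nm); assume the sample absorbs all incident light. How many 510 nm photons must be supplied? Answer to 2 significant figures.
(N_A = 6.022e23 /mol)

3.2e17 photons

Photons that must be absorbed: 6.36e-7 / 1.18 = 5.390e-7 mol.
Photon count: 5.390e-7 × 6.022e23 = 3.2e17.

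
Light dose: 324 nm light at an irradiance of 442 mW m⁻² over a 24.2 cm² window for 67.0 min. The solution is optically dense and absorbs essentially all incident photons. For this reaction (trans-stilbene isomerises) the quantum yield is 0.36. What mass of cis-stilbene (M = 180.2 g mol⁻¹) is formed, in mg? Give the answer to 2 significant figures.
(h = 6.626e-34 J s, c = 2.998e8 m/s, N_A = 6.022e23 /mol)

0.76 mg

Photon energy at 324 nm: hc/λ = (6.626e-34)(2.998e8)/(324e-9) = 6.131e-19 J.
Energy delivered: (442 mW m⁻²)(24.2e-4 m²)(4020 s) = 4.300 J.
Photons incident: 4.300 / 6.131e-19 = 7.014e18, i.e. 7.014e18/6.022e23 = 1.165e-5 mol.
Product: Φ × n_abs = 0.36 × 1.165e-5 = 4.194e-6 mol.
Mass: 4.194e-6 × 180.2 = 7.558e-4 g = 0.76 mg.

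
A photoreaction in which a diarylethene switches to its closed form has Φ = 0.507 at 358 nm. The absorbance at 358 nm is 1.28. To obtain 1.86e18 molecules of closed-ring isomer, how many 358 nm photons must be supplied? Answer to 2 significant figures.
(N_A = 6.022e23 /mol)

3.9e18 photons

Product: 1.86e18 / 6.022e23 = 3.089e-6 mol.
Photons that must be absorbed: 3.089e-6 / 0.507 = 6.093e-6 mol.
Fraction absorbed: 1 − 10^(−1.28) = 0.9475.
Incident photons needed: 6.093e-6 / 0.9475 = 6.431e-6 mol.
Photon count: 6.431e-6 × 6.022e23 = 3.9e18.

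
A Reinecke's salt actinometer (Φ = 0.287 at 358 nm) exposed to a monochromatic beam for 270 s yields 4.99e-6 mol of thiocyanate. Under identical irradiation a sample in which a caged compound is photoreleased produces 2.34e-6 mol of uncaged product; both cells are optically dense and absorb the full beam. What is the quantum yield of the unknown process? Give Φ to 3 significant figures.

Photons absorbed by the actinometer: 4.99e-6 / 0.287 = 1.739e-5 mol.
Φ(unknown) = 2.34e-6 / 1.739e-5 = 0.135.

Φ = 0.135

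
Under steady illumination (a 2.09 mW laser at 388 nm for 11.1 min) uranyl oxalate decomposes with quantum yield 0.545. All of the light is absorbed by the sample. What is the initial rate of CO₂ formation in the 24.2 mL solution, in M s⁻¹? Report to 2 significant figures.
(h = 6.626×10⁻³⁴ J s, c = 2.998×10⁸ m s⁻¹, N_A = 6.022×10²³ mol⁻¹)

Photon energy at 388 nm: hc/λ = (6.626×10⁻³⁴)(2.998×10⁸)/(388×10⁻⁹) = 5.120×10⁻¹⁹ J.
Energy delivered: (2.09 mW)(666 s) = 1.392 J.
Photons incident: 1.392 / 5.120×10⁻¹⁹ = 2.719×10¹⁸, i.e. 2.719×10¹⁸/6.022×10²³ = 4.515×10⁻⁶ mol.
Product formed: 0.545 × 4.515×10⁻⁶ = 2.461×10⁻⁶ mol.
Rate: 2.461×10⁻⁶ mol / (666 s × 0.0242 L) = 1.5×10⁻⁷ M s⁻¹.

1.5×10⁻⁷ M s⁻¹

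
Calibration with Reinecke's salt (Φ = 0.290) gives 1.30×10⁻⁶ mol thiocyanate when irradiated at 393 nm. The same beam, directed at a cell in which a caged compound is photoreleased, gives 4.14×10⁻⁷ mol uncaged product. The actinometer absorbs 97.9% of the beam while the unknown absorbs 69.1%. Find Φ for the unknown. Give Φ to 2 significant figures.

Φ = 0.13

Photons absorbed by the actinometer: 1.30×10⁻⁶ / 0.290 = 4.483×10⁻⁶ mol.
Incident flux: 4.483×10⁻⁶ / 0.979 = 4.579×10⁻⁶ einstein.
Absorbed by unknown: 0.691 × 4.579×10⁻⁶ = 3.164×10⁻⁶ mol.
Φ(unknown) = 4.14×10⁻⁷ / 3.164×10⁻⁶ = 0.13.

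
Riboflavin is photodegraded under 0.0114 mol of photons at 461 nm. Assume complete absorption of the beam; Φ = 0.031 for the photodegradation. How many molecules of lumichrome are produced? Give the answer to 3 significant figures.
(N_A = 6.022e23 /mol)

2.13e20 molecules

Product: Φ × n_abs = 0.031 × 0.0114 = 3.534e-4 mol.
As a count: 3.534e-4 × 6.022e23 = 2.13e20.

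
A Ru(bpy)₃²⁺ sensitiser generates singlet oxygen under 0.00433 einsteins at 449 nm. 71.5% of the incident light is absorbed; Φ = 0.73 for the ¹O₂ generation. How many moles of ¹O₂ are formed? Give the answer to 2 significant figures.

Photons absorbed: 0.715 × 0.00433 = 0.003096 mol.
Product: Φ × n_abs = 0.73 × 0.003096 = 0.002260 mol.

0.0023 mol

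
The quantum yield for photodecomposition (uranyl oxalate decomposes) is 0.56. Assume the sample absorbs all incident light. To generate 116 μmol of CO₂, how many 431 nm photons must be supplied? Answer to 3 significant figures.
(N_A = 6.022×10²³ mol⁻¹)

1.25×10²⁰ photons

Product: 116 μmol = 1.16×10⁻⁴ mol.
Photons that must be absorbed: 1.16×10⁻⁴ / 0.56 = 2.071×10⁻⁴ mol.
Photon count: 2.071×10⁻⁴ × 6.022×10²³ = 1.25×10²⁰.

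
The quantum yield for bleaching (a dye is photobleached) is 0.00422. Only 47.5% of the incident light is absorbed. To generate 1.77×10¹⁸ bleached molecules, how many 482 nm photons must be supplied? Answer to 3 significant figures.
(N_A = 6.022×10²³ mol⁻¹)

Product: 1.77×10¹⁸ / 6.022×10²³ = 2.939×10⁻⁶ mol.
Photons that must be absorbed: 2.939×10⁻⁶ / 0.00422 = 6.964×10⁻⁴ mol.
Incident photons needed: 6.964×10⁻⁴ / 0.475 = 0.001466 mol.
Photon count: 0.001466 × 6.022×10²³ = 8.83×10²⁰.

8.83×10²⁰ photons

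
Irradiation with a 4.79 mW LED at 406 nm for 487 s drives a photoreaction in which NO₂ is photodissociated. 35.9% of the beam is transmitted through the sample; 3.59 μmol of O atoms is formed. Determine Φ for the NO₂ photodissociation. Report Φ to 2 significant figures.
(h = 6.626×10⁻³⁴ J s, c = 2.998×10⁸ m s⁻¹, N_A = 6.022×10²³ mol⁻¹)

Product: 3.59 μmol = 3.59×10⁻⁶ mol.
Photon energy at 406 nm: hc/λ = (6.626×10⁻³⁴)(2.998×10⁸)/(406×10⁻⁹) = 4.893×10⁻¹⁹ J.
Energy delivered: (4.79 mW)(487 s) = 2.333 J.
Photons incident: 2.333 / 4.893×10⁻¹⁹ = 4.768×10¹⁸, i.e. 4.768×10¹⁸/6.022×10²³ = 7.918×10⁻⁶ mol.
Fraction absorbed: 1 − 35.9/100 = 0.6410.
Photons absorbed: 0.6410 × 7.918×10⁻⁶ = 5.075×10⁻⁶ mol.
Φ = 3.59×10⁻⁶ mol / 5.075×10⁻⁶ mol photons = 0.71.

Φ = 0.71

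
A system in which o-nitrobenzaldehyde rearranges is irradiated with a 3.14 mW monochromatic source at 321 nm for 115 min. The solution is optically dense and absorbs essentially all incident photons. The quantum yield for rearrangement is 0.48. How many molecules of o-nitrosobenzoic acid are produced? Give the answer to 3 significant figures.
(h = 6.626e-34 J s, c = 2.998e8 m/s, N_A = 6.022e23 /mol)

1.68e19 molecules

Photon energy at 321 nm: hc/λ = (6.626e-34)(2.998e8)/(321e-9) = 6.188e-19 J.
Energy delivered: (3.14 mW)(6900 s) = 21.67 J.
Photons incident: 21.67 / 6.188e-19 = 3.502e19, i.e. 3.502e19/6.022e23 = 5.815e-5 mol.
Product: Φ × n_abs = 0.48 × 5.815e-5 = 2.791e-5 mol.
As a count: 2.791e-5 × 6.022e23 = 1.68e19.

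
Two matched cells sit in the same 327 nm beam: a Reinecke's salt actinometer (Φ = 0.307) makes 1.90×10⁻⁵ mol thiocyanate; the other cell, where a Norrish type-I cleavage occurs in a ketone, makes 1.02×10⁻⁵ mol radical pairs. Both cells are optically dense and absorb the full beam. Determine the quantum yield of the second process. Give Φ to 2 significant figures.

Φ = 0.16

Photons absorbed by the actinometer: 1.90×10⁻⁵ / 0.307 = 6.189×10⁻⁵ mol.
Φ(unknown) = 1.02×10⁻⁵ / 6.189×10⁻⁵ = 0.16.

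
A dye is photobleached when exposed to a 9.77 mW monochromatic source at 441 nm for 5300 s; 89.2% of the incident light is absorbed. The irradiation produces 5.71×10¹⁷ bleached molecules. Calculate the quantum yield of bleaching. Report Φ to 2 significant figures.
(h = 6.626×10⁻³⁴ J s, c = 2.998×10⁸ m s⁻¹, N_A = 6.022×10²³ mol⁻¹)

Φ = 0.0056

Product: 5.71×10¹⁷ / 6.022×10²³ = 9.482×10⁻⁷ mol.
Photon energy at 441 nm: hc/λ = (6.626×10⁻³⁴)(2.998×10⁸)/(441×10⁻⁹) = 4.504×10⁻¹⁹ J.
Energy delivered: (9.77 mW)(5300 s) = 51.78 J.
Photons incident: 51.78 / 4.504×10⁻¹⁹ = 1.150×10²⁰, i.e. 1.150×10²⁰/6.022×10²³ = 1.910×10⁻⁴ mol.
Photons absorbed: 0.892 × 1.910×10⁻⁴ = 1.704×10⁻⁴ mol.
Φ = 9.482×10⁻⁷ mol / 1.704×10⁻⁴ mol photons = 0.0056.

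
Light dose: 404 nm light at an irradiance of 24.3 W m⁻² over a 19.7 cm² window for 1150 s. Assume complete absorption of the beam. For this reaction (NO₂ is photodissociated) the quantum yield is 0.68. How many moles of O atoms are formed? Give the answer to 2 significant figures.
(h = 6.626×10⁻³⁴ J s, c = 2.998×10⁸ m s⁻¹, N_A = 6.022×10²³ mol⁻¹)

Photon energy at 404 nm: hc/λ = (6.626×10⁻³⁴)(2.998×10⁸)/(404×10⁻⁹) = 4.917×10⁻¹⁹ J.
Energy delivered: (24.3 W m⁻²)(19.7×10⁻⁴ m²)(1150 s) = 55.05 J.
Photons incident: 55.05 / 4.917×10⁻¹⁹ = 1.120×10²⁰, i.e. 1.120×10²⁰/6.022×10²³ = 1.860×10⁻⁴ mol.
Product: Φ × n_abs = 0.68 × 1.860×10⁻⁴ = 1.265×10⁻⁴ mol.

1.3×10⁻⁴ mol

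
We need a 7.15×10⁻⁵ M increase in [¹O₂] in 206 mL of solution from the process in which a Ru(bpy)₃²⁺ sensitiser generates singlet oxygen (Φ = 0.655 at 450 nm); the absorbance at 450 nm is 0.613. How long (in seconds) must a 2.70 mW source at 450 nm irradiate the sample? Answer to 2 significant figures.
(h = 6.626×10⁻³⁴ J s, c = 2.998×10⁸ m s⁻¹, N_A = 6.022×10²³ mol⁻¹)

Product: (7.15×10⁻⁵ M)(0.206 L) = 1.473×10⁻⁵ mol.
Photons that must be absorbed: 1.473×10⁻⁵ / 0.655 = 2.249×10⁻⁵ mol.
Fraction absorbed: 1 − 10^(−0.613) = 0.7562.
Incident photons needed: 2.249×10⁻⁵ / 0.7562 = 2.974×10⁻⁵ mol.
Photon energy: hc/λ = 4.414×10⁻¹⁹ J; per mole, 2.658×10⁵ J mol⁻¹.
Energy required: 2.974×10⁻⁵ × 2.658×10⁵ = 7.905 J.
Time: 7.905 J / 0.0027 W = 2900 s.

t ≈ 2900 s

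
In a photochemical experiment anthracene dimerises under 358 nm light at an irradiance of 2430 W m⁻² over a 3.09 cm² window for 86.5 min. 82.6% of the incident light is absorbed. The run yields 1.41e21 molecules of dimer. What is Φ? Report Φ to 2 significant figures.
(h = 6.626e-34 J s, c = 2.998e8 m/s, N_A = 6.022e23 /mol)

Product: 1.41e21 / 6.022e23 = 0.002341 mol.
Photon energy at 358 nm: hc/λ = (6.626e-34)(2.998e8)/(358e-9) = 5.549e-19 J.
Energy delivered: (2430 W m⁻²)(3.09e-4 m²)(5190 s) = 3897 J.
Photons incident: 3897 / 5.549e-19 = 7.023e21, i.e. 7.023e21/6.022e23 = 0.01166 mol.
Photons absorbed: 0.826 × 0.01166 = 0.009631 mol.
Φ = 0.002341 mol / 0.009631 mol photons = 0.24.

Φ = 0.24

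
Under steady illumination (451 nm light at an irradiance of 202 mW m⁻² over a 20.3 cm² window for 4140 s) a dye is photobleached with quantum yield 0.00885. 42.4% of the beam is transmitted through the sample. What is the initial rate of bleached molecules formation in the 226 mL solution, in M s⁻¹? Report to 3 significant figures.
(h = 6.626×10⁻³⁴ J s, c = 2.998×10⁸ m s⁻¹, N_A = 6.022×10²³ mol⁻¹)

3.49×10⁻¹¹ M s⁻¹

Photon energy at 451 nm: hc/λ = (6.626×10⁻³⁴)(2.998×10⁸)/(451×10⁻⁹) = 4.405×10⁻¹⁹ J.
Energy delivered: (202 mW m⁻²)(20.3×10⁻⁴ m²)(4140 s) = 1.698 J.
Photons incident: 1.698 / 4.405×10⁻¹⁹ = 3.855×10¹⁸, i.e. 3.855×10¹⁸/6.022×10²³ = 6.402×10⁻⁶ mol.
Fraction absorbed: 1 − 42.4/100 = 0.5760.
Photons absorbed: 0.5760 × 6.402×10⁻⁶ = 3.688×10⁻⁶ mol.
Product formed: 0.00885 × 3.688×10⁻⁶ = 3.264×10⁻⁸ mol.
Rate: 3.264×10⁻⁸ mol / (4140 s × 0.226 L) = 3.49×10⁻¹¹ M s⁻¹.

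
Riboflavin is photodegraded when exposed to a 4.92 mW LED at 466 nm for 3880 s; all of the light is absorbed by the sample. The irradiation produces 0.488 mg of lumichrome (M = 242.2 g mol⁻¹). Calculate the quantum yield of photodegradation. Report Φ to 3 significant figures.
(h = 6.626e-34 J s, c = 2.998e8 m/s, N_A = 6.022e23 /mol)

Product: 0.488 mg / 242.2 g mol⁻¹ = 2.015e-6 mol.
Photon energy at 466 nm: hc/λ = (6.626e-34)(2.998e8)/(466e-9) = 4.263e-19 J.
Energy delivered: (4.92 mW)(3880 s) = 19.09 J.
Photons incident: 19.09 / 4.263e-19 = 4.478e19, i.e. 4.478e19/6.022e23 = 7.436e-5 mol.
Φ = 2.015e-6 mol / 7.436e-5 mol photons = 0.0271.

Φ = 0.0271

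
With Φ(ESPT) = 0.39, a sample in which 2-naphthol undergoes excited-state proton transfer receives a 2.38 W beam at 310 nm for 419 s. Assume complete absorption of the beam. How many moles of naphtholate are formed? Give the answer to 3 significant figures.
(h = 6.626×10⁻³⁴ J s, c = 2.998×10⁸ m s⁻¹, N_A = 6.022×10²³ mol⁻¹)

0.00101 mol

Photon energy at 310 nm: hc/λ = (6.626×10⁻³⁴)(2.998×10⁸)/(310×10⁻⁹) = 6.408×10⁻¹⁹ J.
Energy delivered: (2.38 W)(419 s) = 997.2 J.
Photons incident: 997.2 / 6.408×10⁻¹⁹ = 1.556×10²¹, i.e. 1.556×10²¹/6.022×10²³ = 0.002584 mol.
Product: Φ × n_abs = 0.39 × 0.002584 = 0.001008 mol.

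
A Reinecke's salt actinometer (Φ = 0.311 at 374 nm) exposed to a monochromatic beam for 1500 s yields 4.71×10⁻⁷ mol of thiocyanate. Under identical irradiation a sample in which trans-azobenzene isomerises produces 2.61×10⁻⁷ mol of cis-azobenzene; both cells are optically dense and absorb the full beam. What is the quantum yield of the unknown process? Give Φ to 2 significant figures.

Photons absorbed by the actinometer: 4.71×10⁻⁷ / 0.311 = 1.514×10⁻⁶ mol.
Φ(unknown) = 2.61×10⁻⁷ / 1.514×10⁻⁶ = 0.17.

Φ = 0.17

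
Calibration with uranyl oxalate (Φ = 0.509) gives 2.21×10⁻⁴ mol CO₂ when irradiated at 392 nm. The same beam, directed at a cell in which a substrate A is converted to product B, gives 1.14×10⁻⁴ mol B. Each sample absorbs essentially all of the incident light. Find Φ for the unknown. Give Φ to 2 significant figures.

Φ = 0.26

Photons absorbed by the actinometer: 2.21×10⁻⁴ / 0.509 = 4.342×10⁻⁴ mol.
Φ(unknown) = 1.14×10⁻⁴ / 4.342×10⁻⁴ = 0.26.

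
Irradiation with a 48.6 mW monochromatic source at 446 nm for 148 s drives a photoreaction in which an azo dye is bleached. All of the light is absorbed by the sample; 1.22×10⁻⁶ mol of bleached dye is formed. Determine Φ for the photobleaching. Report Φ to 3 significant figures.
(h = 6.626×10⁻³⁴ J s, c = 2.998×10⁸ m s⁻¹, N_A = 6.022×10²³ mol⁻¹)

Photon energy at 446 nm: hc/λ = (6.626×10⁻³⁴)(2.998×10⁸)/(446×10⁻⁹) = 4.454×10⁻¹⁹ J.
Energy delivered: (48.6 mW)(148 s) = 7.193 J.
Photons incident: 7.193 / 4.454×10⁻¹⁹ = 1.615×10¹⁹, i.e. 1.615×10¹⁹/6.022×10²³ = 2.682×10⁻⁵ mol.
Φ = 1.22×10⁻⁶ mol / 2.682×10⁻⁵ mol photons = 0.0455.

Φ = 0.0455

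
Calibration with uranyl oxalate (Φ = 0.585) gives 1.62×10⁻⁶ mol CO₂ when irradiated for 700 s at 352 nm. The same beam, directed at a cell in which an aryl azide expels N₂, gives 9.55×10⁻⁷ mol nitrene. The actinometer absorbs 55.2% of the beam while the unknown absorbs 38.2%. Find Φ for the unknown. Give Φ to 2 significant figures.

Φ = 0.50

Photons absorbed by the actinometer: 1.62×10⁻⁶ / 0.585 = 2.769×10⁻⁶ mol.
Incident flux: 2.769×10⁻⁶ / 0.552 = 5.016×10⁻⁶ einstein.
Absorbed by unknown: 0.382 × 5.016×10⁻⁶ = 1.916×10⁻⁶ mol.
Φ(unknown) = 9.55×10⁻⁷ / 1.916×10⁻⁶ = 0.50.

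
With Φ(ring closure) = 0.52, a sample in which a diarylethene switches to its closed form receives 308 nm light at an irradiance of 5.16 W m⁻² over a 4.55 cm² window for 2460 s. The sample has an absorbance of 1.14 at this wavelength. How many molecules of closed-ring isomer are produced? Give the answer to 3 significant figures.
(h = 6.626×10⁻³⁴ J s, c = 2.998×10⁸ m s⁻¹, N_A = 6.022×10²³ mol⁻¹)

4.32×10¹⁸ molecules

Photon energy at 308 nm: hc/λ = (6.626×10⁻³⁴)(2.998×10⁸)/(308×10⁻⁹) = 6.450×10⁻¹⁹ J.
Energy delivered: (5.16 W m⁻²)(4.55×10⁻⁴ m²)(2460 s) = 5.776 J.
Photons incident: 5.776 / 6.450×10⁻¹⁹ = 8.955×10¹⁸, i.e. 8.955×10¹⁸/6.022×10²³ = 1.487×10⁻⁵ mol.
Fraction absorbed: 1 − 10^(−1.14) = 0.9276.
Photons absorbed: 0.9276 × 1.487×10⁻⁵ = 1.379×10⁻⁵ mol.
Product: Φ × n_abs = 0.52 × 1.379×10⁻⁵ = 7.171×10⁻⁶ mol.
As a count: 7.171×10⁻⁶ × 6.022×10²³ = 4.32×10¹⁸.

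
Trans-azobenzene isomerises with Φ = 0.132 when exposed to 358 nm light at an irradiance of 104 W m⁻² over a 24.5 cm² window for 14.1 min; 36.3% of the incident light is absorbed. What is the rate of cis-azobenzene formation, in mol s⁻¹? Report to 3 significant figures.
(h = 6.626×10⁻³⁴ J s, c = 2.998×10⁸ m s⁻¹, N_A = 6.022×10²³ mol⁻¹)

Photon energy at 358 nm: hc/λ = (6.626×10⁻³⁴)(2.998×10⁸)/(358×10⁻⁹) = 5.549×10⁻¹⁹ J.
Energy delivered: (104 W m⁻²)(24.5×10⁻⁴ m²)(846 s) = 215.6 J.
Photons incident: 215.6 / 5.549×10⁻¹⁹ = 3.885×10²⁰, i.e. 3.885×10²⁰/6.022×10²³ = 6.451×10⁻⁴ mol.
Photons absorbed: 0.363 × 6.451×10⁻⁴ = 2.342×10⁻⁴ mol.
Product formed: 0.132 × 2.342×10⁻⁴ = 3.091×10⁻⁵ mol.
Rate: 3.091×10⁻⁵ / 846 s = 3.65×10⁻⁸ mol s⁻¹.

3.65×10⁻⁸ mol s⁻¹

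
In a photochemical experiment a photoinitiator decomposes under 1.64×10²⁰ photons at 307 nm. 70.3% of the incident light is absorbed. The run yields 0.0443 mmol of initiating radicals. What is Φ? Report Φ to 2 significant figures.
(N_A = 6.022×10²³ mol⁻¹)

Φ = 0.23

Product: 0.0443 mmol = 4.43×10⁻⁵ mol.
Moles of photons: 1.64×10²⁰ / 6.022×10²³ = 2.723×10⁻⁴ mol.
Photons absorbed: 0.703 × 2.723×10⁻⁴ = 1.914×10⁻⁴ mol.
Φ = 4.43×10⁻⁵ mol / 1.914×10⁻⁴ mol photons = 0.23.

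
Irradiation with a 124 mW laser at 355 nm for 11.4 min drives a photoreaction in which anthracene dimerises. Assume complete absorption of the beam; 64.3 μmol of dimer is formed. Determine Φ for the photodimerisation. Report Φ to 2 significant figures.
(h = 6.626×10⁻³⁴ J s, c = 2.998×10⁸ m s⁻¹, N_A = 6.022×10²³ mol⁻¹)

Φ = 0.26

Product: 64.3 μmol = 6.43×10⁻⁵ mol.
Photon energy at 355 nm: hc/λ = (6.626×10⁻³⁴)(2.998×10⁸)/(355×10⁻⁹) = 5.596×10⁻¹⁹ J.
Energy delivered: (124 mW)(684 s) = 84.82 J.
Photons incident: 84.82 / 5.596×10⁻¹⁹ = 1.516×10²⁰, i.e. 1.516×10²⁰/6.022×10²³ = 2.517×10⁻⁴ mol.
Φ = 6.43×10⁻⁵ mol / 2.517×10⁻⁴ mol photons = 0.26.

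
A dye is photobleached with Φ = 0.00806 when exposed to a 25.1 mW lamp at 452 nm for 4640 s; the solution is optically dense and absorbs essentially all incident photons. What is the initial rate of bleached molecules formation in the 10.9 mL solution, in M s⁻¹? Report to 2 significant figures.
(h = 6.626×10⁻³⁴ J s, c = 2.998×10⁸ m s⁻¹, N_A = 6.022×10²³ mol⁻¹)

Photon energy at 452 nm: hc/λ = (6.626×10⁻³⁴)(2.998×10⁸)/(452×10⁻⁹) = 4.395×10⁻¹⁹ J.
Energy delivered: (25.1 mW)(4640 s) = 116.5 J.
Photons incident: 116.5 / 4.395×10⁻¹⁹ = 2.651×10²⁰, i.e. 2.651×10²⁰/6.022×10²³ = 4.402×10⁻⁴ mol.
Product formed: 0.00806 × 4.402×10⁻⁴ = 3.548×10⁻⁶ mol.
Rate: 3.548×10⁻⁶ mol / (4640 s × 0.0109 L) = 7.0×10⁻⁸ M s⁻¹.

7.0×10⁻⁸ M s⁻¹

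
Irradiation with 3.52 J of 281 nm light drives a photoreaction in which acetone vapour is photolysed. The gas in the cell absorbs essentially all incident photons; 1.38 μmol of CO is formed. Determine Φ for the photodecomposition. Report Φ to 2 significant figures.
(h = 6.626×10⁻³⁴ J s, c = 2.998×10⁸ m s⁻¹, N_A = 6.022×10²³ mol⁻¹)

Product: 1.38 μmol = 1.38×10⁻⁶ mol.
Photon energy at 281 nm: hc/λ = (6.626×10⁻³⁴)(2.998×10⁸)/(281×10⁻⁹) = 7.069×10⁻¹⁹ J.
Photons incident: 3.52 / 7.069×10⁻¹⁹ = 4.979×10¹⁸, i.e. 4.979×10¹⁸/6.022×10²³ = 8.268×10⁻⁶ mol.
Φ = 1.38×10⁻⁶ mol / 8.268×10⁻⁶ mol photons = 0.17.

Φ = 0.17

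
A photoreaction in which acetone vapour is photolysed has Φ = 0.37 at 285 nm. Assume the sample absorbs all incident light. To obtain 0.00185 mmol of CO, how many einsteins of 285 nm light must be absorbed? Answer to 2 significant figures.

Product: 0.00185 mmol = 1.85×10⁻⁶ mol.
Photons that must be absorbed: 1.85×10⁻⁶ / 0.37 = 5.000×10⁻⁶ mol.

5.0×10⁻⁶ einstein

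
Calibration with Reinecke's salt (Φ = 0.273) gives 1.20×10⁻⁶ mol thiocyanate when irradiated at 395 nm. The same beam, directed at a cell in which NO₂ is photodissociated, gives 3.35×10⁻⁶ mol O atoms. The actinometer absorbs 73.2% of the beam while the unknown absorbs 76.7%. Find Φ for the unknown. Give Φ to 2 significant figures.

Φ = 0.73

Photons absorbed by the actinometer: 1.20×10⁻⁶ / 0.273 = 4.396×10⁻⁶ mol.
Incident flux: 4.396×10⁻⁶ / 0.732 = 6.005×10⁻⁶ einstein.
Absorbed by unknown: 0.767 × 6.005×10⁻⁶ = 4.606×10⁻⁶ mol.
Φ(unknown) = 3.35×10⁻⁶ / 4.606×10⁻⁶ = 0.73.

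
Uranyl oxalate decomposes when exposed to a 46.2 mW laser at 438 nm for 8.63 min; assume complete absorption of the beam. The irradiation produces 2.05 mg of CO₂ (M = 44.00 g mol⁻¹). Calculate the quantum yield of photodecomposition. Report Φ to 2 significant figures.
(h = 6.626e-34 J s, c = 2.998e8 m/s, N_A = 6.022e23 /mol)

Φ = 0.53

Product: 2.05 mg / 44.00 g mol⁻¹ = 4.659e-5 mol.
Photon energy at 438 nm: hc/λ = (6.626e-34)(2.998e8)/(438e-9) = 4.535e-19 J.
Energy delivered: (46.2 mW)(517.8 s) = 23.92 J.
Photons incident: 23.92 / 4.535e-19 = 5.275e19, i.e. 5.275e19/6.022e23 = 8.760e-5 mol.
Φ = 4.659e-5 mol / 8.760e-5 mol photons = 0.53.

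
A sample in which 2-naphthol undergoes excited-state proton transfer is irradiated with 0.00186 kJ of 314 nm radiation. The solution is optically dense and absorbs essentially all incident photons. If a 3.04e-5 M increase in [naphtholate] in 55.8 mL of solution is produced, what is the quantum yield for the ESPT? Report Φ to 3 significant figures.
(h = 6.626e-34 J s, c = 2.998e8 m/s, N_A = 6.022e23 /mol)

Φ = 0.347

Product: (3.04e-5 M)(0.0558 L) = 1.696e-6 mol.
Photon energy at 314 nm: hc/λ = (6.626e-34)(2.998e8)/(314e-9) = 6.326e-19 J.
Incident energy: 0.00186 kJ = 1.86 J.
Photons incident: 1.86 / 6.326e-19 = 2.940e18, i.e. 2.940e18/6.022e23 = 4.882e-6 mol.
Φ = 1.696e-6 mol / 4.882e-6 mol photons = 0.347.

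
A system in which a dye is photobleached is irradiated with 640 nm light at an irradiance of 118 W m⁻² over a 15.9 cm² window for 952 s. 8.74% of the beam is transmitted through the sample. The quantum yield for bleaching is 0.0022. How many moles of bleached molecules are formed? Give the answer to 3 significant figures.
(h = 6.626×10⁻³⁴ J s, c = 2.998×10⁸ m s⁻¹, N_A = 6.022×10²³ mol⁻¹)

1.92×10⁻⁶ mol

Photon energy at 640 nm: hc/λ = (6.626×10⁻³⁴)(2.998×10⁸)/(640×10⁻⁹) = 3.104×10⁻¹⁹ J.
Energy delivered: (118 W m⁻²)(15.9×10⁻⁴ m²)(952 s) = 178.6 J.
Photons incident: 178.6 / 3.104×10⁻¹⁹ = 5.754×10²⁰, i.e. 5.754×10²⁰/6.022×10²³ = 9.555×10⁻⁴ mol.
Fraction absorbed: 1 − 8.74/100 = 0.9126.
Photons absorbed: 0.9126 × 9.555×10⁻⁴ = 8.720×10⁻⁴ mol.
Product: Φ × n_abs = 0.0022 × 8.720×10⁻⁴ = 1.918×10⁻⁶ mol.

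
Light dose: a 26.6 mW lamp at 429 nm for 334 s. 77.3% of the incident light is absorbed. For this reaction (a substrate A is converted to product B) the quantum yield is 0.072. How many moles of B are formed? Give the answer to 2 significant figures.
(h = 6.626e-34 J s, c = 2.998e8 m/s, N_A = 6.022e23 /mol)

1.8e-6 mol

Photon energy at 429 nm: hc/λ = (6.626e-34)(2.998e8)/(429e-9) = 4.630e-19 J.
Energy delivered: (26.6 mW)(334 s) = 8.884 J.
Photons incident: 8.884 / 4.630e-19 = 1.919e19, i.e. 1.919e19/6.022e23 = 3.187e-5 mol.
Photons absorbed: 0.773 × 3.187e-5 = 2.464e-5 mol.
Product: Φ × n_abs = 0.072 × 2.464e-5 = 1.774e-6 mol.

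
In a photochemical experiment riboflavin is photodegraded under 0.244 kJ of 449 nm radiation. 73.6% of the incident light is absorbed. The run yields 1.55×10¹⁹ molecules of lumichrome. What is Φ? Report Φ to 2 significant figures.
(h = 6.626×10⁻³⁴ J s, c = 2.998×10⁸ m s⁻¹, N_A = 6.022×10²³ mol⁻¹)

Product: 1.55×10¹⁹ / 6.022×10²³ = 2.574×10⁻⁵ mol.
Photon energy at 449 nm: hc/λ = (6.626×10⁻³⁴)(2.998×10⁸)/(449×10⁻⁹) = 4.424×10⁻¹⁹ J.
Incident energy: 0.244 kJ = 244 J.
Photons incident: 244 / 4.424×10⁻¹⁹ = 5.515×10²⁰, i.e. 5.515×10²⁰/6.022×10²³ = 9.158×10⁻⁴ mol.
Photons absorbed: 0.736 × 9.158×10⁻⁴ = 6.740×10⁻⁴ mol.
Φ = 2.574×10⁻⁵ mol / 6.740×10⁻⁴ mol photons = 0.038.

Φ = 0.038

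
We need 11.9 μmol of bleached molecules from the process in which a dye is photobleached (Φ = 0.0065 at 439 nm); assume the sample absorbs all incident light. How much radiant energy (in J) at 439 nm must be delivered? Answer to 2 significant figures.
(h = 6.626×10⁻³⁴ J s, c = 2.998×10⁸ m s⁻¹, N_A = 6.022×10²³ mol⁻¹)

Product: 11.9 μmol = 1.19×10⁻⁵ mol.
Photons that must be absorbed: 1.19×10⁻⁵ / 0.0065 = 0.001831 mol.
Photon energy: hc/λ = 4.525×10⁻¹⁹ J; per mole, 2.725×10⁵ J mol⁻¹.
Energy required: 0.001831 × 2.725×10⁵ = 500 J.

500 J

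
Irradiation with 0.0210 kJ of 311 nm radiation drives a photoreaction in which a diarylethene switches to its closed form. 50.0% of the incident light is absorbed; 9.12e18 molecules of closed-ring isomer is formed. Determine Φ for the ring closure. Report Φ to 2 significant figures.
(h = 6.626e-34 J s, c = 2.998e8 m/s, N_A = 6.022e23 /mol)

Product: 9.12e18 / 6.022e23 = 1.514e-5 mol.
Photon energy at 311 nm: hc/λ = (6.626e-34)(2.998e8)/(311e-9) = 6.387e-19 J.
Incident energy: 0.0210 kJ = 21.0 J.
Photons incident: 21.0 / 6.387e-19 = 3.288e19, i.e. 3.288e19/6.022e23 = 5.460e-5 mol.
Photons absorbed: 0.500 × 5.460e-5 = 2.730e-5 mol.
Φ = 1.514e-5 mol / 2.730e-5 mol photons = 0.55.

Φ = 0.55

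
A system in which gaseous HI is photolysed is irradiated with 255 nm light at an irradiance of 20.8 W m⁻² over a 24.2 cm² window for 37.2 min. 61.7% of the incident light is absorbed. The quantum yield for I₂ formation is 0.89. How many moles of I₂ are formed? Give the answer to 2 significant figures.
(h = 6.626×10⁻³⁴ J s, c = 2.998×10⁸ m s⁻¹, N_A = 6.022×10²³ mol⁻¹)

1.3×10⁻⁴ mol

Photon energy at 255 nm: hc/λ = (6.626×10⁻³⁴)(2.998×10⁸)/(255×10⁻⁹) = 7.790×10⁻¹⁹ J.
Energy delivered: (20.8 W m⁻²)(24.2×10⁻⁴ m²)(2232 s) = 112.3 J.
Photons incident: 112.3 / 7.790×10⁻¹⁹ = 1.442×10²⁰, i.e. 1.442×10²⁰/6.022×10²³ = 2.395×10⁻⁴ mol.
Photons absorbed: 0.617 × 2.395×10⁻⁴ = 1.478×10⁻⁴ mol.
Product: Φ × n_abs = 0.89 × 1.478×10⁻⁴ = 1.315×10⁻⁴ mol.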